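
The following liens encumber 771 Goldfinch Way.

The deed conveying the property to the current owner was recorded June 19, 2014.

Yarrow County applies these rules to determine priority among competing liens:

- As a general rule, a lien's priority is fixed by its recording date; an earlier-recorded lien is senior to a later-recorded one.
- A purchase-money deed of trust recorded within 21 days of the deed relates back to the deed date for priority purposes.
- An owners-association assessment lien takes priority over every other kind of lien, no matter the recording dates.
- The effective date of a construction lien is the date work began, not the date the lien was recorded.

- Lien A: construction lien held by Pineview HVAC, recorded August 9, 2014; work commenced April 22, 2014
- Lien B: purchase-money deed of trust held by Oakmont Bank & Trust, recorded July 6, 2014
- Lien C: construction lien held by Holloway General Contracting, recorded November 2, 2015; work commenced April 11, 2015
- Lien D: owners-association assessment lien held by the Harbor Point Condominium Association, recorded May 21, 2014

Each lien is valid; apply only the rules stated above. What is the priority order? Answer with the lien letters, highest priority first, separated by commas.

D, A, B, C

First, effective dates: A relates back to April 22, 2014 (work commenced); B's effective date is the deed date, June 19, 2014; C is treated as recorded April 11, 2015, the work-commencement date.
D is an owners-association assessment lien, so it outranks all other liens regardless of date.
Remaining liens by effective date: A (April 22, 2014), B (June 19, 2014), C (April 11, 2015).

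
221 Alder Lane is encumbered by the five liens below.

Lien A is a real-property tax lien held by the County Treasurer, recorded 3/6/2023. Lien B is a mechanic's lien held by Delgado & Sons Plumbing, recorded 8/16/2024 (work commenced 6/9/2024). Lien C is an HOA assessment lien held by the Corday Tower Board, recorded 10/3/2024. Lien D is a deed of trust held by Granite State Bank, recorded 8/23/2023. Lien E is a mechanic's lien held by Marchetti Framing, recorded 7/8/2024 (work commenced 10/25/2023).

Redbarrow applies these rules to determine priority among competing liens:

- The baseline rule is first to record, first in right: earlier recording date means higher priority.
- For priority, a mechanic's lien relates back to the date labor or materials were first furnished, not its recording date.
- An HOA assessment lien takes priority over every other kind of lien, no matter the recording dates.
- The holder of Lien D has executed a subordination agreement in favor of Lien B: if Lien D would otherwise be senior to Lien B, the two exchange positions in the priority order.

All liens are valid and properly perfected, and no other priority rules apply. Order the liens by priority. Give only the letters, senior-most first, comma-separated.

C, A, B, E, D

Adjusting effective dates: B's effective date is 6/9/2024, when work began; E relates back to 10/25/2023 (work commenced).
C is an HOA assessment lien, so it outranks all other liens regardless of date.
Among the remaining liens, by effective date: A (3/6/2023), D (8/23/2023), E (10/25/2023), B (6/9/2024).
The subordination applies — D was senior to B — so D and B swap.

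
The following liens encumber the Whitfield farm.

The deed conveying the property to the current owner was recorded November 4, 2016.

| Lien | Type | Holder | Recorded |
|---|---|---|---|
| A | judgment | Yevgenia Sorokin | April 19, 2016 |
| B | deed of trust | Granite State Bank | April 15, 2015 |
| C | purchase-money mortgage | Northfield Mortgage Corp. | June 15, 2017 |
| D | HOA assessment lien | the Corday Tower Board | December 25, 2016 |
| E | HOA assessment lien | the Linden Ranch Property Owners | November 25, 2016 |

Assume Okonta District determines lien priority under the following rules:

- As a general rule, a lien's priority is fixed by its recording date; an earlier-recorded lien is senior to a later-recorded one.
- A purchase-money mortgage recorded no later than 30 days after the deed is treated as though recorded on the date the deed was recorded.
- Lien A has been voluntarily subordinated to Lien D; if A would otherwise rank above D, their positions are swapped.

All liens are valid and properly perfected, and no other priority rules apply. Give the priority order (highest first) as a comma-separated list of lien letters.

B, D, E, A, C

Adjusting effective dates: C was recorded 223 days after the deed, outside the 30-day window, so it keeps its recording date.
By effective date: B (April 15, 2015), A (April 19, 2016), E (November 25, 2016), D (December 25, 2016), C (June 15, 2017).
A would otherwise be senior to D, so under the subordination agreement A and D exchange positions.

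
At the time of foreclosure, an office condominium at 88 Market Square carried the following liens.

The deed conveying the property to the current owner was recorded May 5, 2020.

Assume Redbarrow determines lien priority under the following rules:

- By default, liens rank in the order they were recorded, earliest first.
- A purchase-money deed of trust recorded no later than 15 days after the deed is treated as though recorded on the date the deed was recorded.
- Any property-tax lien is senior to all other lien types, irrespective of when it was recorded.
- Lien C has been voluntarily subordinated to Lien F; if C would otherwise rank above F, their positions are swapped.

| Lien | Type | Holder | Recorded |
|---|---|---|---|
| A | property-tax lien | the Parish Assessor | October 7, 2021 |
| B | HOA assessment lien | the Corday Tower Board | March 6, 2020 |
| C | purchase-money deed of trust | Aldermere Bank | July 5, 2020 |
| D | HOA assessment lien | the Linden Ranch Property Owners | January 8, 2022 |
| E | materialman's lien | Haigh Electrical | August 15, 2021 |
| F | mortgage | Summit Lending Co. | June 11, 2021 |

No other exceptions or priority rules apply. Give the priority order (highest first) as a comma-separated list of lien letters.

A, B, F, C, E, D

First, effective dates: C was recorded 61 days after the deed — beyond 15 days — so no relation-back applies.
As a property-tax lien, A is senior to every other lien.
The other liens, earliest effective date first: B (March 6, 2020), C (July 5, 2020), F (June 11, 2021), E (August 15, 2021), D (January 8, 2022).
C is senior to F before the subordination, so the two trade places.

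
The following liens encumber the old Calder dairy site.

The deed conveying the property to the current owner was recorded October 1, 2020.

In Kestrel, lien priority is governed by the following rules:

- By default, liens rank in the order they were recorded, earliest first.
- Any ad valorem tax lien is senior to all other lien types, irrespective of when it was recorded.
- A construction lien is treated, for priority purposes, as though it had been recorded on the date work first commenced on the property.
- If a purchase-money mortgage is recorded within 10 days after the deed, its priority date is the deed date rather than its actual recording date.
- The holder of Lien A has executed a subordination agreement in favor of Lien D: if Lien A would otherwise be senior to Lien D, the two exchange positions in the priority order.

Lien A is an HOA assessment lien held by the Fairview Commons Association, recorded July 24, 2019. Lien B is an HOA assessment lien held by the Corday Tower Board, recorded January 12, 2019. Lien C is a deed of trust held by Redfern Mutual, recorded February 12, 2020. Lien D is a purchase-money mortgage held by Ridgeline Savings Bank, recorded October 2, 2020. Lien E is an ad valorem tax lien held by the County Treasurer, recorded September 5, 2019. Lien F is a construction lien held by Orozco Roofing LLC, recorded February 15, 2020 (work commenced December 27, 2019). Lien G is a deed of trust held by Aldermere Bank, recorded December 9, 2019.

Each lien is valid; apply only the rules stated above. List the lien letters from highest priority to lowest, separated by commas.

Effective dates: D's effective date is the deed date, October 1, 2020; F relates back to December 27, 2019 (work commenced).
E is an ad valorem tax lien, so it outranks all other liens regardless of date.
Remaining liens by effective date: B (January 12, 2019), A (July 24, 2019), G (December 9, 2019), F (December 27, 2019), C (February 12, 2020), D (October 1, 2020).
The subordination applies — A was senior to D — so A and D swap.

E, B, D, G, F, C, A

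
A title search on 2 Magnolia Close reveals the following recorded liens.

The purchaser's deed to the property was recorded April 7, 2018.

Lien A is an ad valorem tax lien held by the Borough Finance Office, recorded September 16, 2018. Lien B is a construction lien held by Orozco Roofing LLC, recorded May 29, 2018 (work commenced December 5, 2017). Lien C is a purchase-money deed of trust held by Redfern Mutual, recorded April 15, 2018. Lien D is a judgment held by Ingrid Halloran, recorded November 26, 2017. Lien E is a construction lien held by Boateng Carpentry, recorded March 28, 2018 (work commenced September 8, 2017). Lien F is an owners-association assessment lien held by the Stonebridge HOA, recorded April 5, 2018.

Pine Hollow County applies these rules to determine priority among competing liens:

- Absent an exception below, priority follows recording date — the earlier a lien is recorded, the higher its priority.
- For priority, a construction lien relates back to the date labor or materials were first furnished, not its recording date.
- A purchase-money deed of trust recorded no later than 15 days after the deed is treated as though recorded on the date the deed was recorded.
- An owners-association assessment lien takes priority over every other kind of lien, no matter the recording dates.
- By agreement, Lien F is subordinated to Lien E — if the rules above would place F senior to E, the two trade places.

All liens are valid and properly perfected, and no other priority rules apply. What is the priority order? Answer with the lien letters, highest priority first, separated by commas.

E, F, D, B, C, A

First, effective dates: B's effective date is December 5, 2017, when work began; C relates back to the deed date April 7, 2018; E is treated as recorded September 8, 2017, the work-commencement date.
As an owners-association assessment lien, F is senior to every other lien.
Among the remaining liens, by effective date: E (September 8, 2017), D (November 26, 2017), B (December 5, 2017), C (April 7, 2018), A (September 16, 2018).
Because F would otherwise rank above E, the subordination swaps them.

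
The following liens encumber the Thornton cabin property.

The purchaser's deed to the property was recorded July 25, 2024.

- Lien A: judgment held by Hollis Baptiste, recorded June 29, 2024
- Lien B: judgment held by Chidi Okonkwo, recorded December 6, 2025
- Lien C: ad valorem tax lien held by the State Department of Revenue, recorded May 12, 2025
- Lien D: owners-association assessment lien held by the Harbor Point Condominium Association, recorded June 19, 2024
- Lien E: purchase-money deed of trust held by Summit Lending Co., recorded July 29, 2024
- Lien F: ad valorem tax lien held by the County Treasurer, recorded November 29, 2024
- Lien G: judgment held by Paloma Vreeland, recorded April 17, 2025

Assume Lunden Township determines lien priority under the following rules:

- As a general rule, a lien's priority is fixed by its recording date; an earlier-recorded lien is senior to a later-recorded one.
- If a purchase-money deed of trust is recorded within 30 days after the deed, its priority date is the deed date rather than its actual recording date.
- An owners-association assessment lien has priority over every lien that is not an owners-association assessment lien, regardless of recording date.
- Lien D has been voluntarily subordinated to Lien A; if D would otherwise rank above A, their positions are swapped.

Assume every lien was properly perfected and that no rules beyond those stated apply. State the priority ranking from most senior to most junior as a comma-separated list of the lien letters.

Effective dates: E was recorded within the 30-day window, so its effective date is the deed date July 25, 2024.
D is an owners-association assessment lien, so it outranks all other liens regardless of date.
Among the remaining liens, by effective date: A (June 29, 2024), E (July 25, 2024), F (November 29, 2024), G (April 17, 2025), C (May 12, 2025), B (December 6, 2025).
D would otherwise be senior to A, so under the subordination agreement D and A exchange positions.

A, D, E, F, G, C, B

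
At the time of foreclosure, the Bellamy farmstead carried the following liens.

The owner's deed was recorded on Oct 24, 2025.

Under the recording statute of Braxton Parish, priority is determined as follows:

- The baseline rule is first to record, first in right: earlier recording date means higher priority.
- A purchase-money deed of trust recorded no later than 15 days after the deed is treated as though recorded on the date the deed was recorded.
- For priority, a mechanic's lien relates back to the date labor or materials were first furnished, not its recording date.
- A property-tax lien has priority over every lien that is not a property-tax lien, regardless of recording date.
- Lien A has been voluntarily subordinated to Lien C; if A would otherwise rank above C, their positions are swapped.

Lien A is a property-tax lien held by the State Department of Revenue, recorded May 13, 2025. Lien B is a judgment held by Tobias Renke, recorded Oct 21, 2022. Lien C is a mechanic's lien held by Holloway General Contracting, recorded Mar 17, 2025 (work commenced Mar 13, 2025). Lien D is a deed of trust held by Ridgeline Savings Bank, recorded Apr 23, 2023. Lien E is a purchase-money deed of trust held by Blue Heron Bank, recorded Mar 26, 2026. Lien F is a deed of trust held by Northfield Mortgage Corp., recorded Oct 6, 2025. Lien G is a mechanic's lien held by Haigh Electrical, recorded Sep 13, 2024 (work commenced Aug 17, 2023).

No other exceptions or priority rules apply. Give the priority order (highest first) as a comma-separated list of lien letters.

Adjusting effective dates: C is treated as recorded Mar 13, 2025, the work-commencement date; E was recorded 153 days after the deed — beyond 15 days — so no relation-back applies; G's effective date is Aug 17, 2023, when work began.
As a property-tax lien, A is senior to every other lien.
The other liens, earliest effective date first: B (Oct 21, 2022), D (Apr 23, 2023), G (Aug 17, 2023), C (Mar 13, 2025), F (Oct 6, 2025), E (Mar 26, 2026).
The subordination applies — A was senior to C — so A and C swap.

C, B, D, G, A, F, E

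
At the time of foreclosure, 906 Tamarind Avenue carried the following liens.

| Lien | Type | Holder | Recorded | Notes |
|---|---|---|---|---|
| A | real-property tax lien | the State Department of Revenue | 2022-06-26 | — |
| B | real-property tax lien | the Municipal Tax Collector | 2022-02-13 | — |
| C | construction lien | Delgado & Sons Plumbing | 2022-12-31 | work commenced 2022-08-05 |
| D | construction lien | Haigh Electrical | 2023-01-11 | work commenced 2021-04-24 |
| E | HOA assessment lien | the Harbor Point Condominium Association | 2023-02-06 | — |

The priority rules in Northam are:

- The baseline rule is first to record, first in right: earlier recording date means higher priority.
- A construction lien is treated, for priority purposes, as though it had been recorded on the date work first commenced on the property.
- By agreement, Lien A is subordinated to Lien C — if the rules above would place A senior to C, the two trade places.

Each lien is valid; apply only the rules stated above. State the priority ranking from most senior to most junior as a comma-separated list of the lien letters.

D, B, C, A, E

First, effective dates: C relates back to 2022-08-05 (work commenced); D's effective date is 2021-04-24, when work began.
Ordering by effective date: D (2021-04-24), B (2022-02-13), A (2022-06-26), C (2022-08-05), E (2023-02-06).
A is senior to C before the subordination, so the two trade places.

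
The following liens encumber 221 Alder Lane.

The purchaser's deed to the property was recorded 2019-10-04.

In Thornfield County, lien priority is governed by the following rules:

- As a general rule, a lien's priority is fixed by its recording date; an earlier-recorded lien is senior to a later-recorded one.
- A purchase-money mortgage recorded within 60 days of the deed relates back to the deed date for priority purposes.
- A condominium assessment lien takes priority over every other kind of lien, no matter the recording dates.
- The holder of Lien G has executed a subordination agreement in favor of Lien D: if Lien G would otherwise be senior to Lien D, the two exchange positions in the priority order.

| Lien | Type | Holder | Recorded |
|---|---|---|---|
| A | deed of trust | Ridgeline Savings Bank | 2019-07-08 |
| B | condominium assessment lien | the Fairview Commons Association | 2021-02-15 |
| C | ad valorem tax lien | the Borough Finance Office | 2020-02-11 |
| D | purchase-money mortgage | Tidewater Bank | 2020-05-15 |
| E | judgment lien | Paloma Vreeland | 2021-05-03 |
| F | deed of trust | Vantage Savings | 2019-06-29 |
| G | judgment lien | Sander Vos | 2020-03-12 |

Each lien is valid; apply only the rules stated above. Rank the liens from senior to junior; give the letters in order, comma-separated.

Effective dates after the stated exceptions: D was recorded 224 days after the deed — beyond 60 days — so no relation-back applies.
B is a condominium assessment lien, so it outranks all other liens regardless of date.
The other liens, earliest effective date first: F (2019-06-29), A (2019-07-08), C (2020-02-11), G (2020-03-12), D (2020-05-15), E (2021-05-03).
G is senior to D before the subordination, so the two trade places.

B, F, A, C, D, G, E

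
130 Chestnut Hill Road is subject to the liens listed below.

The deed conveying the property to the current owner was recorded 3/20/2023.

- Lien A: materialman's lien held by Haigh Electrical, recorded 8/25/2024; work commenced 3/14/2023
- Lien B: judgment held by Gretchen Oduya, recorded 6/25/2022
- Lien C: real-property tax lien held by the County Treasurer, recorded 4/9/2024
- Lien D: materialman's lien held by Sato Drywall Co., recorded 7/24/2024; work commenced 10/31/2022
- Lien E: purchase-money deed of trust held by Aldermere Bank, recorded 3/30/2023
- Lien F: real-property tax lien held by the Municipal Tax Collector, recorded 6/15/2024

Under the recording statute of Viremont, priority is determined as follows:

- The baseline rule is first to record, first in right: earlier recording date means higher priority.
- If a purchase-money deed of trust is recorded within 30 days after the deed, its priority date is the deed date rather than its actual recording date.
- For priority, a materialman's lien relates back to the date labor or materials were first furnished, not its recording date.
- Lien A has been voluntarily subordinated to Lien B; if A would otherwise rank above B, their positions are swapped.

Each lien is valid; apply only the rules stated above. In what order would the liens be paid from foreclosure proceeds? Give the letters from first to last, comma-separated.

First, effective dates: A's effective date is 3/14/2023, when work began; D relates back to 10/31/2022 (work commenced); E was recorded within the 30-day window, so its effective date is the deed date 3/20/2023.
Sorted by effective date: B (6/25/2022), D (10/31/2022), A (3/14/2023), E (3/20/2023), C (4/9/2024), F (6/15/2024).
A is already junior to B, so the subordination agreement changes nothing.

B, D, A, E, C, F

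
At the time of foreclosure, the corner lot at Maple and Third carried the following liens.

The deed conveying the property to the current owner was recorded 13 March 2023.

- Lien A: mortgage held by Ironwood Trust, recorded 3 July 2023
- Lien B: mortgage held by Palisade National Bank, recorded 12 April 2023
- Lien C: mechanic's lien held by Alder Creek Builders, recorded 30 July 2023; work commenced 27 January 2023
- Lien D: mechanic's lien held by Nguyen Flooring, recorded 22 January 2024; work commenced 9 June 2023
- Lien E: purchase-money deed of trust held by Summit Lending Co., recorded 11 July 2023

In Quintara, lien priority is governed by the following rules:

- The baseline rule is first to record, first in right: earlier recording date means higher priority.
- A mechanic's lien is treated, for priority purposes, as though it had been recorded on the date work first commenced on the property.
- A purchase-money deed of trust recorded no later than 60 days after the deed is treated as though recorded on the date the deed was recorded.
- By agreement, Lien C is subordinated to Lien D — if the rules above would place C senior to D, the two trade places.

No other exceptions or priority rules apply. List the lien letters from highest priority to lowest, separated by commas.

D, B, C, A, E

Effective dates: C's effective date is 27 January 2023, when work began; D's effective date is 9 June 2023, when work began; E was recorded 120 days after the deed, outside the 60-day window, so it keeps its recording date.
Ordering by effective date: C (27 January 2023), B (12 April 2023), D (9 June 2023), A (3 July 2023), E (11 July 2023).
C would otherwise be senior to D, so under the subordination agreement C and D exchange positions.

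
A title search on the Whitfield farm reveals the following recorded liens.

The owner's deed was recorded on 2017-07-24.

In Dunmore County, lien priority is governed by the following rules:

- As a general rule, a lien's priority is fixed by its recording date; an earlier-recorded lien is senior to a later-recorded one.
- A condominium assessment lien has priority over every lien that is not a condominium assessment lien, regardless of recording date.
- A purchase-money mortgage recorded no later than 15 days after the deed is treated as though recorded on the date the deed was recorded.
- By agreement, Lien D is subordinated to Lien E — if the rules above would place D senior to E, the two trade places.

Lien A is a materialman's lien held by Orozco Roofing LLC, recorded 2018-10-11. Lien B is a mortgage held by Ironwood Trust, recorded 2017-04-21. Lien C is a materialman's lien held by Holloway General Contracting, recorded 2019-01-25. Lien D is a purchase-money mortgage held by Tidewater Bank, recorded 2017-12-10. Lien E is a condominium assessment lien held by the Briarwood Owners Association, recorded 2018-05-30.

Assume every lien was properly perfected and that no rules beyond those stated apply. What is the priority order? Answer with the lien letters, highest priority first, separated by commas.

E, B, D, A, C

First, effective dates: D missed the 15-day window (139 days after the deed), so its recording date stands.
E is a condominium assessment lien and takes priority over every other lien.
Among the remaining liens, by effective date: B (2017-04-21), D (2017-12-10), A (2018-10-11), C (2019-01-25).
D is already junior to E, so the subordination agreement changes nothing.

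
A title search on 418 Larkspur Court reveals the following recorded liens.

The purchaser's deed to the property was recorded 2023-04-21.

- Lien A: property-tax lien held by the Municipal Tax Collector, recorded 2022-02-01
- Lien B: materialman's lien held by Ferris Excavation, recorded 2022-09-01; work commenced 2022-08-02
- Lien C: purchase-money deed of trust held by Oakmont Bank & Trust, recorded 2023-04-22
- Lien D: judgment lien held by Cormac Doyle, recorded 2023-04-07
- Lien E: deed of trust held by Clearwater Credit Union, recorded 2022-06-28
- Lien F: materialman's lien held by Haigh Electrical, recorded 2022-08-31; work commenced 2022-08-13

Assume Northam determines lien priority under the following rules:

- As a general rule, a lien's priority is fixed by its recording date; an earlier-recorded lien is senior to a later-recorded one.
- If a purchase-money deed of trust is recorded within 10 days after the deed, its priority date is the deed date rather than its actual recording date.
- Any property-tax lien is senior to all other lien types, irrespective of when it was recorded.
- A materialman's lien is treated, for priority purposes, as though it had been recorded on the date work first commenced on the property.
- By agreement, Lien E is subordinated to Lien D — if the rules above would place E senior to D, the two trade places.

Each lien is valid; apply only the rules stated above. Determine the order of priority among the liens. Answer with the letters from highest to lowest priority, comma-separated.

Effective dates after the stated exceptions: B relates back to 2022-08-02 (work commenced); C was recorded within the 10-day window, so its effective date is the deed date 2023-04-21; F relates back to 2022-08-13 (work commenced).
A is a property-tax lien and takes priority over every other lien.
Among the remaining liens, by effective date: E (2022-06-28), B (2022-08-02), F (2022-08-13), D (2023-04-07), C (2023-04-21).
E would otherwise be senior to D, so under the subordination agreement E and D exchange positions.

A, D, B, F, E, C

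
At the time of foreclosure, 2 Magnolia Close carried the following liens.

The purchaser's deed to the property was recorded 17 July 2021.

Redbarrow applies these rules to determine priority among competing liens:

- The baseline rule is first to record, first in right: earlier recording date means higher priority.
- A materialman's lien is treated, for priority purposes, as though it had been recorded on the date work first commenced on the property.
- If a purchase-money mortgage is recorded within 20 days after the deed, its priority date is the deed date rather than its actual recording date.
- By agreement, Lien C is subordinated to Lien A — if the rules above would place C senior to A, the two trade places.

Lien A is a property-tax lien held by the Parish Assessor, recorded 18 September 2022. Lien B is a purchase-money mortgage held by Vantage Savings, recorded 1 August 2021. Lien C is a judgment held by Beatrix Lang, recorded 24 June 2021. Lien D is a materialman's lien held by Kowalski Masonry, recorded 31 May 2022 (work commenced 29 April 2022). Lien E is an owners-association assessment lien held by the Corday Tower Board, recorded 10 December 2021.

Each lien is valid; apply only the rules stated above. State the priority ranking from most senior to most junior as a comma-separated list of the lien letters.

A, B, E, D, C

Effective dates: B's effective date is the deed date, 17 July 2021; D relates back to 29 April 2022 (work commenced).
By effective date, earliest first: C (24 June 2021), B (17 July 2021), E (10 December 2021), D (29 April 2022), A (18 September 2022).
C is senior to A before the subordination, so the two trade places.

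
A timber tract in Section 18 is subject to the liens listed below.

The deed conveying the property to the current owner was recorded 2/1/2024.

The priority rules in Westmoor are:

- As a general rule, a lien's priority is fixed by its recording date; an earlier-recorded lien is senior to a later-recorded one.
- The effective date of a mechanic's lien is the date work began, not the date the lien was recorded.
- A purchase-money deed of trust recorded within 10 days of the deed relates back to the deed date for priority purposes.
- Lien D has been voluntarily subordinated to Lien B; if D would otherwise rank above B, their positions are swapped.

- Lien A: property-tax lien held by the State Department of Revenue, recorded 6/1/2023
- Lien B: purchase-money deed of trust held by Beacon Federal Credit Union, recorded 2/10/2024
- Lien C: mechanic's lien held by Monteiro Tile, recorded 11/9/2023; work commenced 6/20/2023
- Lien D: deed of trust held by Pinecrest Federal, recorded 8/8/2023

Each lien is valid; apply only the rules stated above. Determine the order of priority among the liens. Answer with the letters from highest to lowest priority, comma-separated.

Effective dates: B was recorded within the 10-day window, so its effective date is the deed date 2/1/2024; C's effective date is 6/20/2023, when work began.
Ordering by effective date: A (6/1/2023), C (6/20/2023), D (8/8/2023), B (2/1/2024).
The subordination applies — D was senior to B — so D and B swap.

A, C, B, D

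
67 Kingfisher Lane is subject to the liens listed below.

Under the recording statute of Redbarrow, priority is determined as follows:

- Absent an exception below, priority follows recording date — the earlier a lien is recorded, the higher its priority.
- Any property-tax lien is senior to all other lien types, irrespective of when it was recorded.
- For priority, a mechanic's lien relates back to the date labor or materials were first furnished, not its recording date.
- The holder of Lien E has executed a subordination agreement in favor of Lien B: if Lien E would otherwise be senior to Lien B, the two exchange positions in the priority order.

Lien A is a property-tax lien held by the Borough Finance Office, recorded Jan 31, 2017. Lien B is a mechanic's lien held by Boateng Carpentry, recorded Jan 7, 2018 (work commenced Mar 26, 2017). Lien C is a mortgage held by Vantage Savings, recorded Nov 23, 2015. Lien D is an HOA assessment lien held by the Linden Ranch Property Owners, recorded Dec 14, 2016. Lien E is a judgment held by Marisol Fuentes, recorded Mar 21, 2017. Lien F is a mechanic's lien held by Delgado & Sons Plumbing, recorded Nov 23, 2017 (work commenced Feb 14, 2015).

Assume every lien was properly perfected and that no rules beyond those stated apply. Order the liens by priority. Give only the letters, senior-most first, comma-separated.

Adjusting effective dates: B is treated as recorded Mar 26, 2017, the work-commencement date; F is treated as recorded Feb 14, 2015, the work-commencement date.
A is a property-tax lien, so it outranks all other liens regardless of date.
The other liens, earliest effective date first: F (Feb 14, 2015), C (Nov 23, 2015), D (Dec 14, 2016), E (Mar 21, 2017), B (Mar 26, 2017).
The subordination applies — E was senior to B — so E and B swap.

A, F, C, D, B, E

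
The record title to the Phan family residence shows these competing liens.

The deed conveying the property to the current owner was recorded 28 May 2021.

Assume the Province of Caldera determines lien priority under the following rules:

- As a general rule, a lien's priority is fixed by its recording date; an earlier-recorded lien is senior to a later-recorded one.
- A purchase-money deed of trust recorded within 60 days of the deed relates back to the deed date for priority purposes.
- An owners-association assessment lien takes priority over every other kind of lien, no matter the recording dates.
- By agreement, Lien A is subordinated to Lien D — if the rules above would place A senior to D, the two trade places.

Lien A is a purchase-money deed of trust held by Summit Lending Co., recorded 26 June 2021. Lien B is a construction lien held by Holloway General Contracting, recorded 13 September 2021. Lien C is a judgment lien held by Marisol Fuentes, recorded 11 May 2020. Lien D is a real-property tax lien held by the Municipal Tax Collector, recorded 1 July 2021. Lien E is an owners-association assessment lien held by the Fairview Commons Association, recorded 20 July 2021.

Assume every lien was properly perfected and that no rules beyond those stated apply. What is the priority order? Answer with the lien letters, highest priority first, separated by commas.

Effective dates after the stated exceptions: A was recorded within the 60-day window, so its effective date is the deed date 28 May 2021.
E is an owners-association assessment lien, so it outranks all other liens regardless of date.
The other liens, earliest effective date first: C (11 May 2020), A (28 May 2021), D (1 July 2021), B (13 September 2021).
A is senior to D before the subordination, so the two trade places.

E, C, D, A, B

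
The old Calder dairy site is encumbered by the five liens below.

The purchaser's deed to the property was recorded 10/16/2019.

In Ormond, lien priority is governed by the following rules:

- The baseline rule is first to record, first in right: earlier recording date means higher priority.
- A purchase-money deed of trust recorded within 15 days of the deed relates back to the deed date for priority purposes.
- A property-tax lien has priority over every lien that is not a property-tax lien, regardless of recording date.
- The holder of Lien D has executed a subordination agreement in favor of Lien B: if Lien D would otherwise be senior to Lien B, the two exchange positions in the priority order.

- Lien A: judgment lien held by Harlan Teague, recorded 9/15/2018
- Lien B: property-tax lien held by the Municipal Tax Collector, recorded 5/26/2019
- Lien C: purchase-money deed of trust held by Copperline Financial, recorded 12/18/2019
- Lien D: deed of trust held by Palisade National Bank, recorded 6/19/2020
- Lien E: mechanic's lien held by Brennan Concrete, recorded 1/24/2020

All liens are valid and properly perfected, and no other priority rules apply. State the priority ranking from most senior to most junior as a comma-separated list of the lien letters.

B, A, C, E, D

First, effective dates: C was recorded 63 days after the deed — beyond 15 days — so no relation-back applies.
B is a property-tax lien, so it outranks all other liens regardless of date.
Ordering the rest by effective date: A (9/15/2018), C (12/18/2019), E (1/24/2020), D (6/19/2020).
Since D is not senior to B, the subordination leaves the order unchanged.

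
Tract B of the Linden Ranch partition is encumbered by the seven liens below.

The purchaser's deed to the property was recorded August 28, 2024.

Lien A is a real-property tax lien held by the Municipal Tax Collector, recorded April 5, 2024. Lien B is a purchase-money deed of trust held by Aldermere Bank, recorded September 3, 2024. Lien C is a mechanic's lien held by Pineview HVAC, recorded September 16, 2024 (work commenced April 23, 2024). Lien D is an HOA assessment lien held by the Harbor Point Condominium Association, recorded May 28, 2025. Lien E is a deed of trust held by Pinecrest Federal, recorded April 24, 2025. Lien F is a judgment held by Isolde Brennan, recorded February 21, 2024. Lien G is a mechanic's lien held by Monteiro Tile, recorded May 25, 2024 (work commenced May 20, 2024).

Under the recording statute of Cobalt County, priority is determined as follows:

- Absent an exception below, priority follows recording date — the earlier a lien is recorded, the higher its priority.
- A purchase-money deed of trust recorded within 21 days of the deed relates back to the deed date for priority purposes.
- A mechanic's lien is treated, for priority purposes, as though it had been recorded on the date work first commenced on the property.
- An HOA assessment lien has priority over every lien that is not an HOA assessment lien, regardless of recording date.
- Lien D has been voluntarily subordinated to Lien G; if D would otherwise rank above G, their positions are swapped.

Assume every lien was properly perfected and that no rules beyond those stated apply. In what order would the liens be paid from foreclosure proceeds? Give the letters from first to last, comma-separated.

G, F, A, C, D, B, E

Effective dates: B relates back to the deed date August 28, 2024; C is treated as recorded April 23, 2024, the work-commencement date; G's effective date is May 20, 2024, when work began.
D is an HOA assessment lien, so it outranks all other liens regardless of date.
Ordering the rest by effective date: F (February 21, 2024), A (April 5, 2024), C (April 23, 2024), G (May 20, 2024), B (August 28, 2024), E (April 24, 2025).
Because D would otherwise rank above G, the subordination swaps them.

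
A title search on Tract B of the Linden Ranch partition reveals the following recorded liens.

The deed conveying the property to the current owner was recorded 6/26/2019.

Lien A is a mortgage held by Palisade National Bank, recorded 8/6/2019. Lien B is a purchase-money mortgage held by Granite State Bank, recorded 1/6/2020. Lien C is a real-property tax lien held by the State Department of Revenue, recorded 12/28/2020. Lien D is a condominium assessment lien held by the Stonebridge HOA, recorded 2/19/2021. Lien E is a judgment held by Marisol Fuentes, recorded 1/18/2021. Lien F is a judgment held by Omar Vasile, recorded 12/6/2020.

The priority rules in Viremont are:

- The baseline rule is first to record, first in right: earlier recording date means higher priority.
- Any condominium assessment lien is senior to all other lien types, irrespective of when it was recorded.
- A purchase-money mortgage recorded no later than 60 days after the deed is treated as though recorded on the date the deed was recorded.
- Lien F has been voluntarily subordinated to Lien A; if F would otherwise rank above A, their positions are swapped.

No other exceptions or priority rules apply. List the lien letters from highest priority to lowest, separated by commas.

Effective dates: B was recorded 194 days after the deed, outside the 60-day window, so it keeps its recording date.
D is a condominium assessment lien, so it outranks all other liens regardless of date.
Ordering the rest by effective date: A (8/6/2019), B (1/6/2020), F (12/6/2020), C (12/28/2020), E (1/18/2021).
F already ranks below A; the subordination has no effect.

D, A, B, F, C, E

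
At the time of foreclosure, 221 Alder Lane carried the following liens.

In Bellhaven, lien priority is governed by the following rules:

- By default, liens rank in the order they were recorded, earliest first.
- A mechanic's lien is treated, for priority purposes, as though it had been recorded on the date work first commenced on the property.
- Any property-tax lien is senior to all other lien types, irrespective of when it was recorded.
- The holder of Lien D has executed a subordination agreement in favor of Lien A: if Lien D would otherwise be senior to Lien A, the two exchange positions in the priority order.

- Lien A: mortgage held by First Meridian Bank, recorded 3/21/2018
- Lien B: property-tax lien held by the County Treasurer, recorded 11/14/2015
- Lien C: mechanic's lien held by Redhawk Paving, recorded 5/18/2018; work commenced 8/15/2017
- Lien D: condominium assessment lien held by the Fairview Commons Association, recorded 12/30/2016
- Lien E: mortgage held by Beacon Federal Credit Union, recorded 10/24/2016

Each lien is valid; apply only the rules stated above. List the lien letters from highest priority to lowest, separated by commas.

B, E, A, C, D

Adjusting effective dates: C is treated as recorded 8/15/2017, the work-commencement date.
B is a property-tax lien and takes priority over every other lien.
The other liens, earliest effective date first: E (10/24/2016), D (12/30/2016), C (8/15/2017), A (3/21/2018).
Because D would otherwise rank above A, the subordination swaps them.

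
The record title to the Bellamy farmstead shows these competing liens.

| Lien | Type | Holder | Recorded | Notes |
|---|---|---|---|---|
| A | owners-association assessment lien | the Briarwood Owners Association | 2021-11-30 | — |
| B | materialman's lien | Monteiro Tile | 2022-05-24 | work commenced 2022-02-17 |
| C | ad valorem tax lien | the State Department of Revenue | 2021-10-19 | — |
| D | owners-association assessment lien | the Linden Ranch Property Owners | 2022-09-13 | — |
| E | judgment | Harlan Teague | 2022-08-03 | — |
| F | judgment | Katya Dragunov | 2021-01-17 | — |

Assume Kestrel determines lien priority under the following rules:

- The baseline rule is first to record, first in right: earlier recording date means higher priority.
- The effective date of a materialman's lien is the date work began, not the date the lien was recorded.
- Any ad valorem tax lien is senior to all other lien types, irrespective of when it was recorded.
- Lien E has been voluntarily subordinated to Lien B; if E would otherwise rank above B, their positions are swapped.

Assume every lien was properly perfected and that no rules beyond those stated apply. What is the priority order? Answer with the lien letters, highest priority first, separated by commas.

C, F, A, B, E, D

Effective dates: B is treated as recorded 2022-02-17, the work-commencement date.
C is an ad valorem tax lien and takes priority over every other lien.
The other liens, earliest effective date first: F (2021-01-17), A (2021-11-30), B (2022-02-17), E (2022-08-03), D (2022-09-13).
E is already junior to B, so the subordination agreement changes nothing.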